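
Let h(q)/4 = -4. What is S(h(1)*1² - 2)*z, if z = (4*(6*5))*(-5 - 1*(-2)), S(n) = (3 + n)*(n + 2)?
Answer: -86400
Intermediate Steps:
h(q) = -16 (h(q) = 4*(-4) = -16)
S(n) = (2 + n)*(3 + n) (S(n) = (3 + n)*(2 + n) = (2 + n)*(3 + n))
z = -360 (z = (4*30)*(-5 + 2) = 120*(-3) = -360)
S(h(1)*1² - 2)*z = (6 + (-16*1² - 2)² + 5*(-16*1² - 2))*(-360) = (6 + (-16*1 - 2)² + 5*(-16*1 - 2))*(-360) = (6 + (-16 - 2)² + 5*(-16 - 2))*(-360) = (6 + (-18)² + 5*(-18))*(-360) = (6 + 324 - 90)*(-360) = 240*(-360) = -86400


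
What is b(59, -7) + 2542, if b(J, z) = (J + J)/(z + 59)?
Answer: 66151/26 ≈ 2544.3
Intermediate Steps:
b(J, z) = 2*J/(59 + z) (b(J, z) = (2*J)/(59 + z) = 2*J/(59 + z))
b(59, -7) + 2542 = 2*59/(59 - 7) + 2542 = 2*59/52 + 2542 = 2*59*(1/52) + 2542 = 59/26 + 2542 = 66151/26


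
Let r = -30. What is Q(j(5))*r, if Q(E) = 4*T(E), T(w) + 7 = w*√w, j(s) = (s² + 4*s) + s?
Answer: 840 - 30000*√2 ≈ -41586.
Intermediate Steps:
j(s) = s² + 5*s
T(w) = -7 + w^(3/2) (T(w) = -7 + w*√w = -7 + w^(3/2))
Q(E) = -28 + 4*E^(3/2) (Q(E) = 4*(-7 + E^(3/2)) = -28 + 4*E^(3/2))
Q(j(5))*r = (-28 + 4*(5*(5 + 5))^(3/2))*(-30) = (-28 + 4*(5*10)^(3/2))*(-30) = (-28 + 4*50^(3/2))*(-30) = (-28 + 4*(250*√2))*(-30) = (-28 + 1000*√2)*(-30) = 840 - 30000*√2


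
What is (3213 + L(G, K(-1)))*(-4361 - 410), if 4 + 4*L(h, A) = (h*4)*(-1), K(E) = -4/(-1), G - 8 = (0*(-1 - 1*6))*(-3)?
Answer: -15286284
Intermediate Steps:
G = 8 (G = 8 + (0*(-1 - 1*6))*(-3) = 8 + (0*(-1 - 6))*(-3) = 8 + (0*(-7))*(-3) = 8 + 0*(-3) = 8 + 0 = 8)
K(E) = 4 (K(E) = -4*(-1) = 4)
L(h, A) = -1 - h (L(h, A) = -1 + ((h*4)*(-1))/4 = -1 + ((4*h)*(-1))/4 = -1 + (-4*h)/4 = -1 - h)
(3213 + L(G, K(-1)))*(-4361 - 410) = (3213 + (-1 - 1*8))*(-4361 - 410) = (3213 + (-1 - 8))*(-4771) = (3213 - 9)*(-4771) = 3204*(-4771) = -15286284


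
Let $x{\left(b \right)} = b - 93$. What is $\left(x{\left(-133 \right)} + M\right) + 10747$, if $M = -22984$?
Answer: $-12463$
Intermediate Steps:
$x{\left(b \right)} = -93 + b$ ($x{\left(b \right)} = b - 93 = -93 + b$)
$\left(x{\left(-133 \right)} + M\right) + 10747 = \left(\left(-93 - 133\right) - 22984\right) + 10747 = \left(-226 - 22984\right) + 10747 = -23210 + 10747 = -12463$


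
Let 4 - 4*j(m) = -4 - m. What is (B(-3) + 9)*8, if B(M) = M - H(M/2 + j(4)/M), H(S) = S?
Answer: 68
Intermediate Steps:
j(m) = 2 + m/4 (j(m) = 1 - (-4 - m)/4 = 1 + (1 + m/4) = 2 + m/4)
B(M) = M/2 - 3/M (B(M) = M - (M/2 + (2 + (1/4)*4)/M) = M - (M*(1/2) + (2 + 1)/M) = M - (M/2 + 3/M) = M + (-3/M - M/2) = M/2 - 3/M)
(B(-3) + 9)*8 = (((1/2)*(-3) - 3/(-3)) + 9)*8 = ((-3/2 - 3*(-1/3)) + 9)*8 = ((-3/2 + 1) + 9)*8 = (-1/2 + 9)*8 = (17/2)*8 = 68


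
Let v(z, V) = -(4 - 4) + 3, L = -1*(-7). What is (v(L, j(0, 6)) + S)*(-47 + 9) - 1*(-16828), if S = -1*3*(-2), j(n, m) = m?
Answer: 16486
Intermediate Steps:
L = 7
S = 6 (S = -3*(-2) = 6)
v(z, V) = 3 (v(z, V) = -1*0 + 3 = 0 + 3 = 3)
(v(L, j(0, 6)) + S)*(-47 + 9) - 1*(-16828) = (3 + 6)*(-47 + 9) - 1*(-16828) = 9*(-38) + 16828 = -342 + 16828 = 16486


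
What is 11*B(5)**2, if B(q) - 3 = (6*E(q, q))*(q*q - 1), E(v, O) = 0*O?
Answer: 99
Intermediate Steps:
E(v, O) = 0
B(q) = 3 (B(q) = 3 + (6*0)*(q*q - 1) = 3 + 0*(q**2 - 1) = 3 + 0*(-1 + q**2) = 3 + 0 = 3)
11*B(5)**2 = 11*3**2 = 11*9 = 99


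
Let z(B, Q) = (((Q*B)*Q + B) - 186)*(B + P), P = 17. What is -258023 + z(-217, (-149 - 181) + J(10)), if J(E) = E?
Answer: 4443982577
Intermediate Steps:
z(B, Q) = (17 + B)*(-186 + B + B*Q²) (z(B, Q) = (((Q*B)*Q + B) - 186)*(B + 17) = (((B*Q)*Q + B) - 186)*(17 + B) = ((B*Q² + B) - 186)*(17 + B) = ((B + B*Q²) - 186)*(17 + B) = (-186 + B + B*Q²)*(17 + B) = (17 + B)*(-186 + B + B*Q²))
-258023 + z(-217, (-149 - 181) + J(10)) = -258023 + (-3162 + (-217)² - 169*(-217) + (-217)²*((-149 - 181) + 10)² + 17*(-217)*((-149 - 181) + 10)²) = -258023 + (-3162 + 47089 + 36673 + 47089*(-330 + 10)² + 17*(-217)*(-330 + 10)²) = -258023 + (-3162 + 47089 + 36673 + 47089*(-320)² + 17*(-217)*(-320)²) = -258023 + (-3162 + 47089 + 36673 + 47089*102400 + 17*(-217)*102400) = -258023 + (-3162 + 47089 + 36673 + 4821913600 - 377753600) = -258023 + 4444240600 = 4443982577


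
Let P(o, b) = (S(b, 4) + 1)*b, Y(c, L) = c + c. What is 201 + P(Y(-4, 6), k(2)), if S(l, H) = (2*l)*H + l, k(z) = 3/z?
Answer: 891/4 ≈ 222.75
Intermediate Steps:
Y(c, L) = 2*c
S(l, H) = l + 2*H*l (S(l, H) = 2*H*l + l = l + 2*H*l)
P(o, b) = b*(1 + 9*b) (P(o, b) = (b*(1 + 2*4) + 1)*b = (b*(1 + 8) + 1)*b = (b*9 + 1)*b = (9*b + 1)*b = (1 + 9*b)*b = b*(1 + 9*b))
201 + P(Y(-4, 6), k(2)) = 201 + (3/2)*(1 + 9*(3/2)) = 201 + (3*(1/2))*(1 + 9*(3*(1/2))) = 201 + 3*(1 + 9*(3/2))/2 = 201 + 3*(1 + 27/2)/2 = 201 + (3/2)*(29/2) = 201 + 87/4 = 891/4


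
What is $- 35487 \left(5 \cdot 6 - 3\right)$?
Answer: $-958149$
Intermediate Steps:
$- 35487 \left(5 \cdot 6 - 3\right) = - 35487 \left(30 - 3\right) = - 35487 \cdot 27 = \left(-1\right) 958149 = -958149$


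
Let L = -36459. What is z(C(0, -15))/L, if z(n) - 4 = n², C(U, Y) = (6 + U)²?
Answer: -1300/36459 ≈ -0.035657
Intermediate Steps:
z(n) = 4 + n²
z(C(0, -15))/L = (4 + ((6 + 0)²)²)/(-36459) = (4 + (6²)²)*(-1/36459) = (4 + 36²)*(-1/36459) = (4 + 1296)*(-1/36459) = 1300*(-1/36459) = -1300/36459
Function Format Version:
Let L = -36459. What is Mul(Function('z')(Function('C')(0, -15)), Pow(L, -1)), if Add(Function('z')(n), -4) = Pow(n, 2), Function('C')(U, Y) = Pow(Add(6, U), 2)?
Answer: Rational(-1300, 36459) ≈ -0.035657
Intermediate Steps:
Function('z')(n) = Add(4, Pow(n, 2))
Mul(Function('z')(Function('C')(0, -15)), Pow(L, -1)) = Mul(Add(4, Pow(Pow(Add(6, 0), 2), 2)), Pow(-36459, -1)) = Mul(Add(4, Pow(Pow(6, 2), 2)), Rational(-1, 36459)) = Mul(Add(4, Pow(36, 2)), Rational(-1, 36459)) = Mul(Add(4, 1296), Rational(-1, 36459)) = Mul(1300, Rational(-1, 36459)) = Rational(-1300, 36459)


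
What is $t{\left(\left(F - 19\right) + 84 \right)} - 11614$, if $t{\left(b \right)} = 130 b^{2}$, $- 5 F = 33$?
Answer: $\frac{2158794}{5} \approx 4.3176 \cdot 10^{5}$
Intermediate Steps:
$F = - \frac{33}{5}$ ($F = \left(- \frac{1}{5}\right) 33 = - \frac{33}{5} \approx -6.6$)
$t{\left(\left(F - 19\right) + 84 \right)} - 11614 = 130 \left(\left(- \frac{33}{5} - 19\right) + 84\right)^{2} - 11614 = 130 \left(- \frac{128}{5} + 84\right)^{2} - 11614 = 130 \left(\frac{292}{5}\right)^{2} - 11614 = 130 \cdot \frac{85264}{25} - 11614 = \frac{2216864}{5} - 11614 = \frac{2158794}{5}$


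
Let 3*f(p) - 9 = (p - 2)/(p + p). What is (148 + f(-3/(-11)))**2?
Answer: 7284601/324 ≈ 22483.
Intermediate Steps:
f(p) = 3 + (-2 + p)/(6*p) (f(p) = 3 + ((p - 2)/(p + p))/3 = 3 + ((-2 + p)/((2*p)))/3 = 3 + ((-2 + p)*(1/(2*p)))/3 = 3 + ((-2 + p)/(2*p))/3 = 3 + (-2 + p)/(6*p))
(148 + f(-3/(-11)))**2 = (148 + (-2 + 19*(-3/(-11)))/(6*((-3/(-11)))))**2 = (148 + (-2 + 19*(-3*(-1/11)))/(6*((-3*(-1/11)))))**2 = (148 + (-2 + 19*(3/11))/(6*(3/11)))**2 = (148 + (1/6)*(11/3)*(-2 + 57/11))**2 = (148 + (1/6)*(11/3)*(35/11))**2 = (148 + 35/18)**2 = (2699/18)**2 = 7284601/324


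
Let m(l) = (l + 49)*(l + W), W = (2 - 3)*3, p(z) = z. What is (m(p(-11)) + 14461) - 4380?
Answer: 9549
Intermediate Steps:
W = -3 (W = -1*3 = -3)
m(l) = (-3 + l)*(49 + l) (m(l) = (l + 49)*(l - 3) = (49 + l)*(-3 + l) = (-3 + l)*(49 + l))
(m(p(-11)) + 14461) - 4380 = ((-147 + (-11)² + 46*(-11)) + 14461) - 4380 = ((-147 + 121 - 506) + 14461) - 4380 = (-532 + 14461) - 4380 = 13929 - 4380 = 9549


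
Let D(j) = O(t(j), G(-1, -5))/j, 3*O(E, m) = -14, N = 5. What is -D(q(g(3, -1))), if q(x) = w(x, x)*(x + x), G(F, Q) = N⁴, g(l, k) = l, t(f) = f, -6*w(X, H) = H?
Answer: -14/9 ≈ -1.5556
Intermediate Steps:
w(X, H) = -H/6
G(F, Q) = 625 (G(F, Q) = 5⁴ = 625)
O(E, m) = -14/3 (O(E, m) = (⅓)*(-14) = -14/3)
q(x) = -x²/3 (q(x) = (-x/6)*(x + x) = (-x/6)*(2*x) = -x²/3)
D(j) = -14/(3*j)
-D(q(g(3, -1))) = -(-14)/(3*((-⅓*3²))) = -(-14)/(3*((-⅓*9))) = -(-14)/(3*(-3)) = -(-14)*(-1)/(3*3) = -1*14/9 = -14/9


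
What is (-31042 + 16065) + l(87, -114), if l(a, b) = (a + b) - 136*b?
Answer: 500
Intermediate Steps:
l(a, b) = a - 135*b
(-31042 + 16065) + l(87, -114) = (-31042 + 16065) + (87 - 135*(-114)) = -14977 + (87 + 15390) = -14977 + 15477 = 500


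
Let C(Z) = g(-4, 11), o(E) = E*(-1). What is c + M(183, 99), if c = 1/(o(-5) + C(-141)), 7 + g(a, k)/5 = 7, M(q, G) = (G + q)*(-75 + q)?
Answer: 152281/5 ≈ 30456.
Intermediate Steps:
M(q, G) = (-75 + q)*(G + q)
o(E) = -E
g(a, k) = 0 (g(a, k) = -35 + 5*7 = -35 + 35 = 0)
C(Z) = 0
c = 1/5 (c = 1/(-1*(-5) + 0) = 1/(5 + 0) = 1/5 ≈ 0.20000)
c + M(183, 99) = 1/5 + (183**2 - 75*99 - 75*183 + 99*183) = 1/5 + (33489 - 7425 - 13725 + 18117) = 1/5 + 30456 = 152281/5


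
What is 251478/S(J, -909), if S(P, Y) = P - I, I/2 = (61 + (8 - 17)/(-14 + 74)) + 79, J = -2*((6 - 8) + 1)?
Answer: -2514780/2777 ≈ -905.57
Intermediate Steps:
J = 2 (J = -2*(-2 + 1) = -2*(-1) = 2)
I = 2797/10 (I = 2*((61 + (8 - 17)/(-14 + 74)) + 79) = 2*((61 - 9/60) + 79) = 2*((61 - 9*1/60) + 79) = 2*((61 - 3/20) + 79) = 2*(1217/20 + 79) = 2*(2797/20) = 2797/10 ≈ 279.70)
S(P, Y) = -2797/10 + P (S(P, Y) = P - 1*2797/10 = P - 2797/10 = -2797/10 + P)
251478/S(J, -909) = 251478/(-2797/10 + 2) = 251478/(-2777/10) = 251478*(-10/2777) = -2514780/2777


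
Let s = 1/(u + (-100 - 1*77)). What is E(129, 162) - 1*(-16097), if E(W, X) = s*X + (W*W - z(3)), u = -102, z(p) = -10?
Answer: 1015170/31 ≈ 32747.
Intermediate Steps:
s = -1/279 (s = 1/(-102 + (-100 - 1*77)) = 1/(-102 + (-100 - 77)) = 1/(-102 - 177) = 1/(-279) = -1/279 ≈ -0.0035842)
E(W, X) = 10 + W² - X/279 (E(W, X) = -X/279 + (W*W - 1*(-10)) = -X/279 + (W² + 10) = -X/279 + (10 + W²) = 10 + W² - X/279)
E(129, 162) - 1*(-16097) = (10 + 129² - 1/279*162) - 1*(-16097) = (10 + 16641 - 18/31) + 16097 = 516163/31 + 16097 = 1015170/31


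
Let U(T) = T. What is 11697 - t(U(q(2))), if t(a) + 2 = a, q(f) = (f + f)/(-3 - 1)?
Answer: 11700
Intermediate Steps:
q(f) = -f/2 (q(f) = (2*f)/(-4) = (2*f)*(-1/4) = -f/2)
t(a) = -2 + a
11697 - t(U(q(2))) = 11697 - (-2 - 1/2*2) = 11697 - (-2 - 1) = 11697 - 1*(-3) = 11697 + 3 = 11700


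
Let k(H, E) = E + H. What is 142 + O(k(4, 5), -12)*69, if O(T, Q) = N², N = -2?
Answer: 418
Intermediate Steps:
O(T, Q) = 4 (O(T, Q) = (-2)² = 4)
142 + O(k(4, 5), -12)*69 = 142 + 4*69 = 142 + 276 = 418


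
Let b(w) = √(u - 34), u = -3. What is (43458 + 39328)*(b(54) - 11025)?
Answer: -912715650 + 82786*I*√37 ≈ -9.1272e+8 + 5.0357e+5*I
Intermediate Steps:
b(w) = I*√37 (b(w) = √(-3 - 34) = √(-37) = I*√37)
(43458 + 39328)*(b(54) - 11025) = (43458 + 39328)*(I*√37 - 11025) = 82786*(-11025 + I*√37) = -912715650 + 82786*I*√37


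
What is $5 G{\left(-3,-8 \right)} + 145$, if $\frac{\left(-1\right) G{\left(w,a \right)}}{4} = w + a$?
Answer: $365$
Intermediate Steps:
$G{\left(w,a \right)} = - 4 a - 4 w$ ($G{\left(w,a \right)} = - 4 \left(w + a\right) = - 4 \left(a + w\right) = - 4 a - 4 w$)
$5 G{\left(-3,-8 \right)} + 145 = 5 \left(\left(-4\right) \left(-8\right) - -12\right) + 145 = 5 \left(32 + 12\right) + 145 = 5 \cdot 44 + 145 = 220 + 145 = 365$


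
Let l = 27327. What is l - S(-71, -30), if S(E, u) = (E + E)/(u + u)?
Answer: 819739/30 ≈ 27325.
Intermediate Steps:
S(E, u) = E/u (S(E, u) = (2*E)/((2*u)) = (2*E)*(1/(2*u)) = E/u)
l - S(-71, -30) = 27327 - (-71)/(-30) = 27327 - (-71)*(-1)/30 = 27327 - 1*71/30 = 27327 - 71/30 = 819739/30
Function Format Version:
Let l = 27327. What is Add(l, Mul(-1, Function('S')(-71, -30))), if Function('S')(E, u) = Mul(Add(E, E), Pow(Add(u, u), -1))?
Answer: Rational(819739, 30) ≈ 27325.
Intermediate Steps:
Function('S')(E, u) = Mul(E, Pow(u, -1)) (Function('S')(E, u) = Mul(Mul(2, E), Pow(Mul(2, u), -1)) = Mul(Mul(2, E), Mul(Rational(1, 2), Pow(u, -1))) = Mul(E, Pow(u, -1)))
Add(l, Mul(-1, Function('S')(-71, -30))) = Add(27327, Mul(-1, Mul(-71, Pow(-30, -1)))) = Add(27327, Mul(-1, Mul(-71, Rational(-1, 30)))) = Add(27327, Mul(-1, Rational(71, 30))) = Add(27327, Rational(-71, 30)) = Rational(819739, 30)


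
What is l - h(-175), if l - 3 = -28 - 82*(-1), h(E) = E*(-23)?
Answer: -3968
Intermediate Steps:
h(E) = -23*E
l = 57 (l = 3 + (-28 - 82*(-1)) = 3 + (-28 + 82) = 3 + 54 = 57)
l - h(-175) = 57 - (-23)*(-175) = 57 - 1*4025 = 57 - 4025 = -3968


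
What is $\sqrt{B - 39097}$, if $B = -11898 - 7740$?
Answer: $i \sqrt{58735} \approx 242.35 i$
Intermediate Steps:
$B = -19638$ ($B = -11898 - 7740 = -19638$)
$\sqrt{B - 39097} = \sqrt{-19638 - 39097} = \sqrt{-58735} = i \sqrt{58735}$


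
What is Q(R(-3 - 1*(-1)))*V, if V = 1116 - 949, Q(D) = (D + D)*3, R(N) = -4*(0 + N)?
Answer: 8016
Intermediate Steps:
R(N) = -4*N
Q(D) = 6*D (Q(D) = (2*D)*3 = 6*D)
V = 167
Q(R(-3 - 1*(-1)))*V = (6*(-4*(-3 - 1*(-1))))*167 = (6*(-4*(-3 + 1)))*167 = (6*(-4*(-2)))*167 = (6*8)*167 = 48*167 = 8016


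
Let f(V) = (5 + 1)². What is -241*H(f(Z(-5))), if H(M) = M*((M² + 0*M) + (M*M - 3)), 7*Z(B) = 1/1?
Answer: -22462164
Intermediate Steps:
Z(B) = ⅐ (Z(B) = (1/1)/7 = (1*1)/7 = (⅐)*1 = ⅐)
f(V) = 36 (f(V) = 6² = 36)
H(M) = M*(-3 + 2*M²) (H(M) = M*((M² + 0) + (M² - 3)) = M*(M² + (-3 + M²)) = M*(-3 + 2*M²))
-241*H(f(Z(-5))) = -8676*(-3 + 2*36²) = -8676*(-3 + 2*1296) = -8676*(-3 + 2592) = -8676*2589 = -241*93204 = -22462164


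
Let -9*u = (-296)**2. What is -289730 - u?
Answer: -2519954/9 ≈ -2.8000e+5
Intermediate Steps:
u = -87616/9 (u = -1/9*(-296)**2 = -1/9*87616 = -87616/9 ≈ -9735.1)
-289730 - u = -289730 - 1*(-87616/9) = -289730 + 87616/9 = -2519954/9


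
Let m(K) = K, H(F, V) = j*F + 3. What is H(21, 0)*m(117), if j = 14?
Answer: 34749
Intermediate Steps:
H(F, V) = 3 + 14*F (H(F, V) = 14*F + 3 = 3 + 14*F)
H(21, 0)*m(117) = (3 + 14*21)*117 = (3 + 294)*117 = 297*117 = 34749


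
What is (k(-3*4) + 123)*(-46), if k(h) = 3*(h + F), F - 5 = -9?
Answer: -3450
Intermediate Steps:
F = -4 (F = 5 - 9 = -4)
k(h) = -12 + 3*h (k(h) = 3*(h - 4) = 3*(-4 + h) = -12 + 3*h)
(k(-3*4) + 123)*(-46) = ((-12 + 3*(-3*4)) + 123)*(-46) = ((-12 + 3*(-12)) + 123)*(-46) = ((-12 - 36) + 123)*(-46) = (-48 + 123)*(-46) = 75*(-46) = -3450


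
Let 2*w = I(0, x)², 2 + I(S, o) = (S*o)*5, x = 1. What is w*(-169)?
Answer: -338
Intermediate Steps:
I(S, o) = -2 + 5*S*o (I(S, o) = -2 + (S*o)*5 = -2 + 5*S*o)
w = 2 (w = (-2 + 5*0*1)²/2 = (-2 + 0)²/2 = (½)*(-2)² = (½)*4 = 2)
w*(-169) = 2*(-169) = -338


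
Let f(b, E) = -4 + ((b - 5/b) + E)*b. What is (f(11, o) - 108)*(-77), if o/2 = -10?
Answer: 16632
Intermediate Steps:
o = -20 (o = 2*(-10) = -20)
f(b, E) = -4 + b*(E + b - 5/b) (f(b, E) = -4 + ((b - 5/b) + E)*b = -4 + (E + b - 5/b)*b = -4 + b*(E + b - 5/b))
(f(11, o) - 108)*(-77) = ((-9 + 11**2 - 20*11) - 108)*(-77) = ((-9 + 121 - 220) - 108)*(-77) = (-108 - 108)*(-77) = -216*(-77) = 16632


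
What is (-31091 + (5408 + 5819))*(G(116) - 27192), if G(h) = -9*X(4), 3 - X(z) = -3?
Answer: 541214544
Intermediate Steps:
X(z) = 6 (X(z) = 3 - 1*(-3) = 3 + 3 = 6)
G(h) = -54 (G(h) = -9*6 = -54)
(-31091 + (5408 + 5819))*(G(116) - 27192) = (-31091 + (5408 + 5819))*(-54 - 27192) = (-31091 + 11227)*(-27246) = -19864*(-27246) = 541214544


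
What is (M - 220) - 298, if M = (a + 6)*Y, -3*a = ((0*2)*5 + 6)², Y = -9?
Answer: -464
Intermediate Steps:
a = -12 (a = -((0*2)*5 + 6)²/3 = -(0*5 + 6)²/3 = -(0 + 6)²/3 = -⅓*6² = -⅓*36 = -12)
M = 54 (M = (-12 + 6)*(-9) = -6*(-9) = 54)
(M - 220) - 298 = (54 - 220) - 298 = -166 - 298 = -464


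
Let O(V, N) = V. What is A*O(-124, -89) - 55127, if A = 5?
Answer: -55747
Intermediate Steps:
A*O(-124, -89) - 55127 = 5*(-124) - 55127 = -620 - 55127 = -55747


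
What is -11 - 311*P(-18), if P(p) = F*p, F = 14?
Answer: 78361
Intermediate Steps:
P(p) = 14*p
-11 - 311*P(-18) = -11 - 4354*(-18) = -11 - 311*(-252) = -11 + 78372 = 78361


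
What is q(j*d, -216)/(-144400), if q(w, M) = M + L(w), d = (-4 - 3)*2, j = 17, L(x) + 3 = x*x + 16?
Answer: -56441/144400 ≈ -0.39087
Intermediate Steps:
L(x) = 13 + x² (L(x) = -3 + (x*x + 16) = -3 + (x² + 16) = -3 + (16 + x²) = 13 + x²)
d = -14 (d = -7*2 = -14)
q(w, M) = 13 + M + w² (q(w, M) = M + (13 + w²) = 13 + M + w²)
q(j*d, -216)/(-144400) = (13 - 216 + (17*(-14))²)/(-144400) = (13 - 216 + (-238)²)*(-1/144400) = (13 - 216 + 56644)*(-1/144400) = 56441*(-1/144400) = -56441/144400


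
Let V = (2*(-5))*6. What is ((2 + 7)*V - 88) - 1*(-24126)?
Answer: 23498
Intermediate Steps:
V = -60 (V = -10*6 = -60)
((2 + 7)*V - 88) - 1*(-24126) = ((2 + 7)*(-60) - 88) - 1*(-24126) = (9*(-60) - 88) + 24126 = (-540 - 88) + 24126 = -628 + 24126 = 23498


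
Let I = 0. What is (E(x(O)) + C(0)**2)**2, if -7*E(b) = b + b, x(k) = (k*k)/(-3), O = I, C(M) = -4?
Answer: 256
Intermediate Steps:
O = 0
x(k) = -k**2/3 (x(k) = k**2*(-1/3) = -k**2/3)
E(b) = -2*b/7 (E(b) = -(b + b)/7 = -2*b/7)
(E(x(O)) + C(0)**2)**2 = (-(-2)*0**2/21 + (-4)**2)**2 = (-(-2)*0/21 + 16)**2 = (-2/7*0 + 16)**2 = (0 + 16)**2 = 16**2 = 256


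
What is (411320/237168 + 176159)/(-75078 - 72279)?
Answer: -5222461129/4368545622 ≈ -1.1955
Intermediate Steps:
(411320/237168 + 176159)/(-75078 - 72279) = (411320*(1/237168) + 176159)/(-147357) = (51415/29646 + 176159)*(-1/147357) = (5222461129/29646)*(-1/147357) = -5222461129/4368545622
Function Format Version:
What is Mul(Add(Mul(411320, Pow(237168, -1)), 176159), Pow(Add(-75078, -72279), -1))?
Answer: Rational(-5222461129, 4368545622) ≈ -1.1955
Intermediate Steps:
Mul(Add(Mul(411320, Pow(237168, -1)), 176159), Pow(Add(-75078, -72279), -1)) = Mul(Add(Mul(411320, Rational(1, 237168)), 176159), Pow(-147357, -1)) = Mul(Add(Rational(51415, 29646), 176159), Rational(-1, 147357)) = Mul(Rational(5222461129, 29646), Rational(-1, 147357)) = Rational(-5222461129, 4368545622)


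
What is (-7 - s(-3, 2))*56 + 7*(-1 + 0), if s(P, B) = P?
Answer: -231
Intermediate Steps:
(-7 - s(-3, 2))*56 + 7*(-1 + 0) = (-7 - 1*(-3))*56 + 7*(-1 + 0) = (-7 + 3)*56 + 7*(-1) = -4*56 - 7 = -224 - 7 = -231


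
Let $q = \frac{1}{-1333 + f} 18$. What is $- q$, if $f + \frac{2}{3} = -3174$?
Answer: $\frac{54}{13523} \approx 0.0039932$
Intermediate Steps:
$f = - \frac{9524}{3}$ ($f = - \frac{2}{3} - 3174 = - \frac{9524}{3} \approx -3174.7$)
$q = - \frac{54}{13523}$ ($q = \frac{1}{-1333 - \frac{9524}{3}} \cdot 18 = \frac{1}{- \frac{13523}{3}} \cdot 18 = \left(- \frac{3}{13523}\right) 18 = - \frac{54}{13523} \approx -0.0039932$)
$- q = \left(-1\right) \left(- \frac{54}{13523}\right) = \frac{54}{13523}$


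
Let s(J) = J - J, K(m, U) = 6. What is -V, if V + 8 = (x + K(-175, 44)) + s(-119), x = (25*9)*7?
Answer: -1573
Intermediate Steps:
s(J) = 0
x = 1575 (x = 225*7 = 1575)
V = 1573 (V = -8 + ((1575 + 6) + 0) = -8 + (1581 + 0) = -8 + 1581 = 1573)
-V = -1*1573 = -1573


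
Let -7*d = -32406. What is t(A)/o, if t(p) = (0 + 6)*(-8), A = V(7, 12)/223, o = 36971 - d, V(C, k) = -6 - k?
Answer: -336/226391 ≈ -0.0014842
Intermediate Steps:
d = 32406/7 (d = -⅐*(-32406) = 32406/7 ≈ 4629.4)
o = 226391/7 (o = 36971 - 1*32406/7 = 36971 - 32406/7 = 226391/7 ≈ 32342.)
A = -18/223 (A = (-6 - 1*12)/223 = (-6 - 12)*(1/223) = -18*1/223 = -18/223 ≈ -0.080717)
t(p) = -48 (t(p) = 6*(-8) = -48)
t(A)/o = -48/226391/7 = -48*7/226391 = -336/226391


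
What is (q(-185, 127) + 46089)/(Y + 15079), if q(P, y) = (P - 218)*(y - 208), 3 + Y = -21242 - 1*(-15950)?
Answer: 19683/2446 ≈ 8.0470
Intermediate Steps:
Y = -5295 (Y = -3 + (-21242 - 1*(-15950)) = -3 + (-21242 + 15950) = -3 - 5292 = -5295)
q(P, y) = (-218 + P)*(-208 + y)
(q(-185, 127) + 46089)/(Y + 15079) = ((45344 - 218*127 - 208*(-185) - 185*127) + 46089)/(-5295 + 15079) = ((45344 - 27686 + 38480 - 23495) + 46089)/9784 = (32643 + 46089)*(1/9784) = 78732*(1/9784) = 19683/2446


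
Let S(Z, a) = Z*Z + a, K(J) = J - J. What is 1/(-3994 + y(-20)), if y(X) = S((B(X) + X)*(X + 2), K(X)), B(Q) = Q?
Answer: 1/514406 ≈ 1.9440e-6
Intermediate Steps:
K(J) = 0
S(Z, a) = a + Z² (S(Z, a) = Z² + a = a + Z²)
y(X) = 4*X²*(2 + X)² (y(X) = 0 + ((X + X)*(X + 2))² = 0 + ((2*X)*(2 + X))² = 0 + (2*X*(2 + X))² = 0 + 4*X²*(2 + X)² = 4*X²*(2 + X)²)
1/(-3994 + y(-20)) = 1/(-3994 + 4*(-20)²*(2 - 20)²) = 1/(-3994 + 4*400*(-18)²) = 1/(-3994 + 4*400*324) = 1/(-3994 + 518400) = 1/514406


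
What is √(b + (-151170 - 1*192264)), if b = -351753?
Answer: 3*I*√77243 ≈ 833.78*I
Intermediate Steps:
√(b + (-151170 - 1*192264)) = √(-351753 + (-151170 - 1*192264)) = √(-351753 + (-151170 - 192264)) = √(-351753 - 343434) = √(-695187) = 3*I*√77243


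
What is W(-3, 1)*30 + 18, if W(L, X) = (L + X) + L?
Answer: -132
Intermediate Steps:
W(L, X) = X + 2*L
W(-3, 1)*30 + 18 = (1 + 2*(-3))*30 + 18 = (1 - 6)*30 + 18 = -5*30 + 18 = -150 + 18 = -132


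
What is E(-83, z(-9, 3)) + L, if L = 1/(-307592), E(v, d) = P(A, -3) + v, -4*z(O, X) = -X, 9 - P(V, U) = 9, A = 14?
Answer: -25530137/307592 ≈ -83.000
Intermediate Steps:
P(V, U) = 0 (P(V, U) = 9 - 1*9 = 9 - 9 = 0)
z(O, X) = X/4 (z(O, X) = -(-1)*X/4 = X/4)
E(v, d) = v (E(v, d) = 0 + v = v)
L = -1/307592 ≈ -3.2511e-6
E(-83, z(-9, 3)) + L = -83 - 1/307592 = -25530137/307592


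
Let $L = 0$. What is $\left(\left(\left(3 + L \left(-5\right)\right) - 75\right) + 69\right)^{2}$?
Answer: $9$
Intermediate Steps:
$\left(\left(\left(3 + L \left(-5\right)\right) - 75\right) + 69\right)^{2} = \left(\left(\left(3 + 0 \left(-5\right)\right) - 75\right) + 69\right)^{2} = \left(\left(\left(3 + 0\right) - 75\right) + 69\right)^{2} = \left(\left(3 - 75\right) + 69\right)^{2} = \left(-72 + 69\right)^{2} = \left(-3\right)^{2} = 9$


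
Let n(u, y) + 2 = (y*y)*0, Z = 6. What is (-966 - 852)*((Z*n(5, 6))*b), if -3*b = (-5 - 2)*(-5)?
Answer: -254520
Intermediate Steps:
n(u, y) = -2 (n(u, y) = -2 + (y*y)*0 = -2 + y²*0 = -2 + 0 = -2)
b = -35/3 (b = -(-5 - 2)*(-5)/3 = -(-7)*(-5)/3 = -⅓*35 = -35/3 ≈ -11.667)
(-966 - 852)*((Z*n(5, 6))*b) = (-966 - 852)*((6*(-2))*(-35/3)) = -(-21816)*(-35)/3 = -1818*140 = -254520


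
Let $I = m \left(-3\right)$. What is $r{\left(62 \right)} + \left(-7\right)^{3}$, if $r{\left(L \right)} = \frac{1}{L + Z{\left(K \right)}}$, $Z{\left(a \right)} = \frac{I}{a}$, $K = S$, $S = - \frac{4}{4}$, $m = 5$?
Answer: $- \frac{26410}{77} \approx -342.99$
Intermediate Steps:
$S = -1$ ($S = \left(-4\right) \frac{1}{4} = -1$)
$K = -1$
$I = -15$ ($I = 5 \left(-3\right) = -15$)
$Z{\left(a \right)} = - \frac{15}{a}$
$r{\left(L \right)} = \frac{1}{15 + L}$ ($r{\left(L \right)} = \frac{1}{L - \frac{15}{-1}} = \frac{1}{L - -15} = \frac{1}{L + 15} = \frac{1}{15 + L}$)
$r{\left(62 \right)} + \left(-7\right)^{3} = \frac{1}{15 + 62} + \left(-7\right)^{3} = \frac{1}{77} - 343 = - \frac{26410}{77}$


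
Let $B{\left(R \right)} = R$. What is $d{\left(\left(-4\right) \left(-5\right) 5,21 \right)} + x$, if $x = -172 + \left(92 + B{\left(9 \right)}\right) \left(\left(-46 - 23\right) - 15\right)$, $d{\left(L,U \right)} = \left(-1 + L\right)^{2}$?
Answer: $1145$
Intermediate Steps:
$x = -8656$ ($x = -172 + \left(92 + 9\right) \left(\left(-46 - 23\right) - 15\right) = -172 + 101 \left(-69 - 15\right) = -172 + 101 \left(-84\right) = -172 - 8484 = -8656$)
$d{\left(\left(-4\right) \left(-5\right) 5,21 \right)} + x = \left(-1 + \left(-4\right) \left(-5\right) 5\right)^{2} - 8656 = \left(-1 + 20 \cdot 5\right)^{2} - 8656 = \left(-1 + 100\right)^{2} - 8656 = 99^{2} - 8656 = 9801 - 8656 = 1145$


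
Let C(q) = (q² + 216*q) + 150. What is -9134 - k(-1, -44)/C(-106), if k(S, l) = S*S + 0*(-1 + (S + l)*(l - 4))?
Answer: -105132339/11510 ≈ -9134.0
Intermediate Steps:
k(S, l) = S² (k(S, l) = S² + 0*(-1 + (S + l)*(-4 + l)) = S² + 0*(-1 + (-4 + l)*(S + l)) = S² + 0 = S²)
C(q) = 150 + q² + 216*q
-9134 - k(-1, -44)/C(-106) = -9134 - (-1)²/(150 + (-106)² + 216*(-106)) = -9134 - 1/(150 + 11236 - 22896) = -9134 - 1/(-11510) = -9134 - (-1)/11510 = -9134 - 1*(-1/11510) = -9134 + 1/11510 = -105132339/11510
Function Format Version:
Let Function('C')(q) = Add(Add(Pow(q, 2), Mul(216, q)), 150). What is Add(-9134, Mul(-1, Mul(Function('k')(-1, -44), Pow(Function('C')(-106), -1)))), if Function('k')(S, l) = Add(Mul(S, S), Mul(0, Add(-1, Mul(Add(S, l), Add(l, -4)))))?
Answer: Rational(-105132339, 11510) ≈ -9134.0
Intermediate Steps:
Function('k')(S, l) = Pow(S, 2) (Function('k')(S, l) = Add(Pow(S, 2), Mul(0, Add(-1, Mul(Add(S, l), Add(-4, l))))) = Add(Pow(S, 2), Mul(0, Add(-1, Mul(Add(-4, l), Add(S, l))))) = Add(Pow(S, 2), 0) = Pow(S, 2))
Function('C')(q) = Add(150, Pow(q, 2), Mul(216, q))
Add(-9134, Mul(-1, Mul(Function('k')(-1, -44), Pow(Function('C')(-106), -1)))) = Add(-9134, Mul(-1, Mul(Pow(-1, 2), Pow(Add(150, Pow(-106, 2), Mul(216, -106)), -1)))) = Add(-9134, Mul(-1, Mul(1, Pow(Add(150, 11236, -22896), -1)))) = Add(-9134, Mul(-1, Mul(1, Pow(-11510, -1)))) = Add(-9134, Mul(-1, Mul(1, Rational(-1, 11510)))) = Add(-9134, Mul(-1, Rational(-1, 11510))) = Add(-9134, Rational(1, 11510)) = Rational(-105132339, 11510)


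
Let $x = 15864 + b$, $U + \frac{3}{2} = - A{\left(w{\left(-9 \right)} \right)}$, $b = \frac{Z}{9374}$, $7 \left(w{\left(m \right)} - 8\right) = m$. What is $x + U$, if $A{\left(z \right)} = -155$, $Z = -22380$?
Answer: $\frac{150125665}{9374} \approx 16015.0$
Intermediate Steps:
$w{\left(m \right)} = 8 + \frac{m}{7}$
$b = - \frac{11190}{4687}$ ($b = - \frac{22380}{9374} = \left(-22380\right) \frac{1}{9374} = - \frac{11190}{4687} \approx -2.3875$)
$U = \frac{307}{2}$ ($U = - \frac{3}{2} - -155 = - \frac{3}{2} + 155 = \frac{307}{2} \approx 153.5$)
$x = \frac{74343378}{4687}$ ($x = 15864 - \frac{11190}{4687} = \frac{74343378}{4687} \approx 15862.0$)
$x + U = \frac{74343378}{4687} + \frac{307}{2} = \frac{150125665}{9374}$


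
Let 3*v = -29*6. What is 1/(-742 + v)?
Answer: -1/800 ≈ -0.0012500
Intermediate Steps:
v = -58 (v = (-29*6)/3 = (1/3)*(-174) = -58)
1/(-742 + v) = 1/(-742 - 58) = 1/(-800) = -1/800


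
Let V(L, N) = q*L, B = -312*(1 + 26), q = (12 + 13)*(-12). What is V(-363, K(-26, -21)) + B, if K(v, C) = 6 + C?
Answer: 100476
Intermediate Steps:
q = -300 (q = 25*(-12) = -300)
B = -8424 (B = -312*27 = -8424)
V(L, N) = -300*L
V(-363, K(-26, -21)) + B = -300*(-363) - 8424 = 108900 - 8424 = 100476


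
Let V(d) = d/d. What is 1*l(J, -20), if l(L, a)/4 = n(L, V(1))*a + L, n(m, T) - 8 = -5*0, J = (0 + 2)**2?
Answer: -624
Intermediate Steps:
V(d) = 1
J = 4 (J = 2**2 = 4)
n(m, T) = 8 (n(m, T) = 8 - 5*0 = 8 + 0 = 8)
l(L, a) = 4*L + 32*a (l(L, a) = 4*(8*a + L) = 4*(L + 8*a) = 4*L + 32*a)
1*l(J, -20) = 1*(4*4 + 32*(-20)) = 1*(16 - 640) = 1*(-624) = -624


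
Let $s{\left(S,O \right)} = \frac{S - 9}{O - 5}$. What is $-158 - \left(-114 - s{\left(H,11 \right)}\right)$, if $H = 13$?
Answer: $- \frac{130}{3} \approx -43.333$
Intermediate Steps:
$s{\left(S,O \right)} = \frac{-9 + S}{-5 + O}$
$-158 - \left(-114 - s{\left(H,11 \right)}\right) = -158 - \left(-114 - \frac{-9 + 13}{-5 + 11}\right) = -158 - \left(-114 - \frac{1}{6} \cdot 4\right) = -158 - \left(-114 - \frac{2}{3}\right) = -158 - - \frac{344}{3} = -158 + \frac{344}{3} = - \frac{130}{3}$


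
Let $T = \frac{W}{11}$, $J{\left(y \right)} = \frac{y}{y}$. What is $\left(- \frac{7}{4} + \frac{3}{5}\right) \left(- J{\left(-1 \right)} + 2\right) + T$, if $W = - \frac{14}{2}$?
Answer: $- \frac{393}{220} \approx -1.7864$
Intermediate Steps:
$W = -7$ ($W = \left(-14\right) \frac{1}{2} = -7$)
$J{\left(y \right)} = 1$
$T = - \frac{7}{11} \approx -0.63636$
$\left(- \frac{7}{4} + \frac{3}{5}\right) \left(- J{\left(-1 \right)} + 2\right) + T = \left(- \frac{7}{4} + \frac{3}{5}\right) \left(\left(-1\right) 1 + 2\right) - \frac{7}{11} = \left(\left(-7\right) \frac{1}{4} + 3 \cdot \frac{1}{5}\right) \left(-1 + 2\right) - \frac{7}{11} = \left(- \frac{7}{4} + \frac{3}{5}\right) 1 - \frac{7}{11} = \left(- \frac{23}{20}\right) 1 - \frac{7}{11} = - \frac{23}{20} - \frac{7}{11} = - \frac{393}{220}$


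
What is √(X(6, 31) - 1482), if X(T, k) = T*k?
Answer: 36*I ≈ 36.0*I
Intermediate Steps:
√(X(6, 31) - 1482) = √(6*31 - 1482) = √(186 - 1482) = √(-1296) = 36*I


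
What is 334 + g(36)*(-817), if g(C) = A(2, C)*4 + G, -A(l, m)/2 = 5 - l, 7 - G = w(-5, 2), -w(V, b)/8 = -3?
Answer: 33831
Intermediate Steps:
w(V, b) = 24 (w(V, b) = -8*(-3) = 24)
G = -17 (G = 7 - 1*24 = 7 - 24 = -17)
A(l, m) = -10 + 2*l (A(l, m) = -2*(5 - l) = -10 + 2*l)
g(C) = -41 (g(C) = (-10 + 2*2)*4 - 17 = (-10 + 4)*4 - 17 = -6*4 - 17 = -24 - 17 = -41)
334 + g(36)*(-817) = 334 - 41*(-817) = 334 + 33497 = 33831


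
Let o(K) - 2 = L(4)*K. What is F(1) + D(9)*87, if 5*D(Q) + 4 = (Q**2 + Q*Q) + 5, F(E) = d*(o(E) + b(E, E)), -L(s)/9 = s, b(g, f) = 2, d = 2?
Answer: 13861/5 ≈ 2772.2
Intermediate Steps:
L(s) = -9*s
o(K) = 2 - 36*K (o(K) = 2 + (-9*4)*K = 2 - 36*K)
F(E) = 8 - 72*E (F(E) = 2*((2 - 36*E) + 2) = 2*(4 - 36*E) = 8 - 72*E)
D(Q) = 1/5 + 2*Q**2/5 (D(Q) = -4/5 + ((Q**2 + Q*Q) + 5)/5 = -4/5 + ((Q**2 + Q**2) + 5)/5 = -4/5 + (2*Q**2 + 5)/5 = -4/5 + (5 + 2*Q**2)/5 = -4/5 + (1 + 2*Q**2/5) = 1/5 + 2*Q**2/5)
F(1) + D(9)*87 = (8 - 72*1) + (1/5 + (2/5)*9**2)*87 = (8 - 72) + (1/5 + (2/5)*81)*87 = -64 + (1/5 + 162/5)*87 = -64 + (163/5)*87 = -64 + 14181/5 = 13861/5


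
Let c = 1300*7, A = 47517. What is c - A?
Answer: -38417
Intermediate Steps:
c = 9100
c - A = 9100 - 1*47517 = 9100 - 47517 = -38417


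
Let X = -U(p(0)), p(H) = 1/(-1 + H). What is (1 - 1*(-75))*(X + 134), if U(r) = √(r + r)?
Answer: 10184 - 76*I*√2 ≈ 10184.0 - 107.48*I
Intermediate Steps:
U(r) = √2*√r (U(r) = √(2*r) = √2*√r)
X = -I*√2 (X = -√2*√(1/(-1 + 0)) = -√2*√(1/(-1)) = -√2*√(-1) = -√2*I = -I*√2 ≈ -1.4142*I)
(1 - 1*(-75))*(X + 134) = (1 - 1*(-75))*(-I*√2 + 134) = (1 + 75)*(134 - I*√2) = 76*(134 - I*√2) = 10184 - 76*I*√2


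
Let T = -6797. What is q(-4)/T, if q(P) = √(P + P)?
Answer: -2*I*√2/6797 ≈ -0.00041613*I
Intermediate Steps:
q(P) = √2*√P (q(P) = √(2*P) = √2*√P)
q(-4)/T = (√2*√(-4))/(-6797) = (√2*(2*I))*(-1/6797) = (2*I*√2)*(-1/6797) = -2*I*√2/6797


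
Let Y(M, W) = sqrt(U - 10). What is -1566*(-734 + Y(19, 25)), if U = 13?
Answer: 1149444 - 1566*sqrt(3) ≈ 1.1467e+6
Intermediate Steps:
Y(M, W) = sqrt(3) (Y(M, W) = sqrt(13 - 10) = sqrt(3))
-1566*(-734 + Y(19, 25)) = -1566*(-734 + sqrt(3)) = 1149444 - 1566*sqrt(3)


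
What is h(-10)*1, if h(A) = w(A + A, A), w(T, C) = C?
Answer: -10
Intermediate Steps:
h(A) = A
h(-10)*1 = -10*1 = -10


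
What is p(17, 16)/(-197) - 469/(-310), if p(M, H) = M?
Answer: 87123/61070 ≈ 1.4266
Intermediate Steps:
p(17, 16)/(-197) - 469/(-310) = 17/(-197) - 469/(-310) = 17*(-1/197) - 469*(-1/310) = -17/197 + 469/310 = 87123/61070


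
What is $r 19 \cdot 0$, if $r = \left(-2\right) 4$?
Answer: $0$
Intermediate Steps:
$r = -8$
$r 19 \cdot 0 = \left(-8\right) 19 \cdot 0 = \left(-152\right) 0 = 0$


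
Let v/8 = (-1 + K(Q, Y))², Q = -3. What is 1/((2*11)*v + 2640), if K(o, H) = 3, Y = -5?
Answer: 1/3344 ≈ 0.00029904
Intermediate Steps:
v = 32 (v = 8*(-1 + 3)² = 8*2² = 8*4 = 32)
1/((2*11)*v + 2640) = 1/((2*11)*32 + 2640) = 1/(22*32 + 2640) = 1/(704 + 2640) = 1/3344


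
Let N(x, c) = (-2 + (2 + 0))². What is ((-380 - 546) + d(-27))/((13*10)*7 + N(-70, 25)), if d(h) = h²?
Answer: -197/910 ≈ -0.21648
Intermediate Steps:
N(x, c) = 0 (N(x, c) = (-2 + 2)² = 0² = 0)
((-380 - 546) + d(-27))/((13*10)*7 + N(-70, 25)) = ((-380 - 546) + (-27)²)/((13*10)*7 + 0) = (-926 + 729)/(130*7 + 0) = -197/(910 + 0) = -197/910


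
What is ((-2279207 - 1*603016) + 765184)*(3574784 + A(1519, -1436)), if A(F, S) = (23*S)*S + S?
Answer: -107972283112684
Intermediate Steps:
A(F, S) = S + 23*S² (A(F, S) = 23*S² + S = S + 23*S²)
((-2279207 - 1*603016) + 765184)*(3574784 + A(1519, -1436)) = ((-2279207 - 1*603016) + 765184)*(3574784 - 1436*(1 + 23*(-1436))) = ((-2279207 - 603016) + 765184)*(3574784 - 1436*(1 - 33028)) = (-2882223 + 765184)*(3574784 - 1436*(-33027)) = -2117039*(3574784 + 47426772) = -2117039*51001556 = -107972283112684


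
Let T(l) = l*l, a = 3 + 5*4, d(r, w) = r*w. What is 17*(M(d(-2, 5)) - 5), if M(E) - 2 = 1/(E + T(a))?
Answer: -26452/519 ≈ -50.967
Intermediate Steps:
a = 23 (a = 3 + 20 = 23)
T(l) = l**2
M(E) = 2 + 1/(529 + E) (M(E) = 2 + 1/(E + 23**2) = 2 + 1/(E + 529) = 2 + 1/(529 + E))
17*(M(d(-2, 5)) - 5) = 17*((1059 + 2*(-2*5))/(529 - 2*5) - 5) = 17*((1059 + 2*(-10))/(529 - 10) - 5) = 17*((1059 - 20)/519 - 5) = 17*((1/519)*1039 - 5) = 17*(1039/519 - 5) = 17*(-1556/519) = -26452/519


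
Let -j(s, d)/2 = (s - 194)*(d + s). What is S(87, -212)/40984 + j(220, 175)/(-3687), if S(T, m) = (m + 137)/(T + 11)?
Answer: 82497236755/14808584784 ≈ 5.5709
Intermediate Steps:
S(T, m) = (137 + m)/(11 + T)
j(s, d) = -2*(-194 + s)*(d + s) (j(s, d) = -2*(s - 194)*(d + s) = -2*(-194 + s)*(d + s))
S(87, -212)/40984 + j(220, 175)/(-3687) = ((137 - 212)/(11 + 87))/40984 + (-2*220² + 388*175 + 388*220 - 2*175*220)/(-3687) = (-75/98)*(1/40984) + (-2*48400 + 67900 + 85360 - 77000)*(-1/3687) = ((1/98)*(-75))*(1/40984) + (-96800 + 67900 + 85360 - 77000)*(-1/3687) = -75/98*1/40984 - 20540*(-1/3687) = -75/4016432 + 20540/3687 = 82497236755/14808584784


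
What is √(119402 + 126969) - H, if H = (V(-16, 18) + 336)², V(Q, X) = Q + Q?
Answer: -92416 + √246371 ≈ -91920.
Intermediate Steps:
V(Q, X) = 2*Q
H = 92416 (H = (2*(-16) + 336)² = (-32 + 336)² = 304² = 92416)
√(119402 + 126969) - H = √(119402 + 126969) - 1*92416 = √246371 - 92416 = -92416 + √246371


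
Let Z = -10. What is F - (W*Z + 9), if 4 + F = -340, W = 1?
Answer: -343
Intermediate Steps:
F = -344 (F = -4 - 340 = -344)
F - (W*Z + 9) = -344 - (1*(-10) + 9) = -344 - (-10 + 9) = -344 - 1*(-1) = -344 + 1 = -343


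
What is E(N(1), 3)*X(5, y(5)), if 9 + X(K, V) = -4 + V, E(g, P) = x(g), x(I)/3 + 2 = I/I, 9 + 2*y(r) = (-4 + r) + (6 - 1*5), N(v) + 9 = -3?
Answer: 99/2 ≈ 49.500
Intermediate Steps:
N(v) = -12 (N(v) = -9 - 3 = -12)
y(r) = -6 + r/2 (y(r) = -9/2 + ((-4 + r) + (6 - 1*5))/2 = -9/2 + ((-4 + r) + (6 - 5))/2 = -9/2 + ((-4 + r) + 1)/2 = -9/2 + (-3 + r)/2 = -9/2 + (-3/2 + r/2) = -6 + r/2)
x(I) = -3 (x(I) = -6 + 3*(I/I) = -6 + 3*1 = -6 + 3 = -3)
E(g, P) = -3
X(K, V) = -13 + V (X(K, V) = -9 + (-4 + V) = -13 + V)
E(N(1), 3)*X(5, y(5)) = -3*(-13 + (-6 + (½)*5)) = -3*(-13 + (-6 + 5/2)) = -3*(-13 - 7/2) = -3*(-33/2) = 99/2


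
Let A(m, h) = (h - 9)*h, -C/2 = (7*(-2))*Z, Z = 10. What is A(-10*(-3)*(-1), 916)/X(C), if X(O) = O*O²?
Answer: 207703/5488000 ≈ 0.037847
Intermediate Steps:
C = 280 (C = -2*7*(-2)*10 = -(-28)*10 = -2*(-140) = 280)
A(m, h) = h*(-9 + h) (A(m, h) = (-9 + h)*h = h*(-9 + h))
X(O) = O³
A(-10*(-3)*(-1), 916)/X(C) = (916*(-9 + 916))/(280³) = (916*907)/21952000 = 830812*(1/21952000) = 207703/5488000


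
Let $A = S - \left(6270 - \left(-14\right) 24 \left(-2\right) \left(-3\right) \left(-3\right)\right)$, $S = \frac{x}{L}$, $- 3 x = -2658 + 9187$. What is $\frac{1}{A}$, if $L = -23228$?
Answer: $- \frac{69684}{15463319} \approx -0.0045064$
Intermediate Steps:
$x = - \frac{6529}{3}$ ($x = - \frac{-2658 + 9187}{3} = \left(- \frac{1}{3}\right) 6529 = - \frac{6529}{3} \approx -2176.3$)
$S = \frac{6529}{69684}$ ($S = - \frac{6529}{3 \left(-23228\right)} = \left(- \frac{6529}{3}\right) \left(- \frac{1}{23228}\right) = \frac{6529}{69684} \approx 0.093694$)
$A = - \frac{15463319}{69684}$ ($A = \frac{6529}{69684} - \left(6270 - \left(-14\right) 24 \left(-2\right) \left(-3\right) \left(-3\right)\right) = \frac{6529}{69684} - \left(6270 + 336 \cdot 6 \left(-3\right)\right) = \frac{6529}{69684} - 222 = - \frac{15463319}{69684} \approx -221.91$)
$\frac{1}{A} = \frac{1}{- \frac{15463319}{69684}} = - \frac{69684}{15463319}$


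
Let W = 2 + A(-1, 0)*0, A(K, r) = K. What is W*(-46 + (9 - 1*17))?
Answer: -108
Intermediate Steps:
W = 2 (W = 2 - 1*0 = 2 + 0 = 2)
W*(-46 + (9 - 1*17)) = 2*(-46 + (9 - 1*17)) = 2*(-46 + (9 - 17)) = 2*(-46 - 8) = 2*(-54) = -108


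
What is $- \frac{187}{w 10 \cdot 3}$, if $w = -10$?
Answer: $\frac{187}{300} \approx 0.62333$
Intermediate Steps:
$- \frac{187}{w 10 \cdot 3} = - \frac{187}{\left(-10\right) 10 \cdot 3} = - \frac{187}{\left(-100\right) 3} = - \frac{187}{-300} = \left(-187\right) \left(- \frac{1}{300}\right) = \frac{187}{300}$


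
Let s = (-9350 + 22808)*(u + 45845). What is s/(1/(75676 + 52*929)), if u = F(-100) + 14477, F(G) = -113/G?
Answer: 2516344187500584/25 ≈ 1.0065e+14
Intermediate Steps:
u = 1447813/100 (u = -113/(-100) + 14477 = -113*(-1/100) + 14477 = 113/100 + 14477 = 1447813/100 ≈ 14478.)
s = 40591434177/50 (s = (-9350 + 22808)*(1447813/100 + 45845) = 13458*(6032313/100) = 40591434177/50 ≈ 8.1183e+8)
s/(1/(75676 + 52*929)) = 40591434177/(50*(1/(75676 + 52*929))) = 40591434177/(50*(1/(75676 + 48308))) = 40591434177/(50*(1/123984)) = (40591434177/50)*123984 = 2516344187500584/25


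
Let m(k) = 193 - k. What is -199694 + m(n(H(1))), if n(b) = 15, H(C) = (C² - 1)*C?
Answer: -199516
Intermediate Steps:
H(C) = C*(-1 + C²) (H(C) = (-1 + C²)*C = C*(-1 + C²))
-199694 + m(n(H(1))) = -199694 + (193 - 1*15) = -199694 + (193 - 15) = -199694 + 178 = -199516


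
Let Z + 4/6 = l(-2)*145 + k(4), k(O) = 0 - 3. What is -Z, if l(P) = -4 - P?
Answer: 881/3 ≈ 293.67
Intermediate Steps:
k(O) = -3
Z = -881/3 (Z = -⅔ + ((-4 - 1*(-2))*145 - 3) = -⅔ + ((-4 + 2)*145 - 3) = -⅔ + (-2*145 - 3) = -⅔ + (-290 - 3) = -⅔ - 293 = -881/3 ≈ -293.67)
-Z = -1*(-881/3) = 881/3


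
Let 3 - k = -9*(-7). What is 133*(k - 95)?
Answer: -20615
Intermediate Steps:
k = -60 (k = 3 - (-9)*(-7) = 3 - 1*63 = 3 - 63 = -60)
133*(k - 95) = 133*(-60 - 95) = 133*(-155) = -20615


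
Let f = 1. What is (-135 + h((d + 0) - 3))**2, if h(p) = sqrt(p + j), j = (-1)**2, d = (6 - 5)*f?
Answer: (135 - I)**2 ≈ 18224.0 - 270.0*I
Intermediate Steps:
d = 1 (d = (6 - 5)*1 = 1*1 = 1)
j = 1
h(p) = sqrt(1 + p) (h(p) = sqrt(p + 1) = sqrt(1 + p))
(-135 + h((d + 0) - 3))**2 = (-135 + sqrt(1 + ((1 + 0) - 3)))**2 = (-135 + sqrt(1 + (1 - 3)))**2 = (-135 + sqrt(1 - 2))**2 = (-135 + sqrt(-1))**2 = (-135 + I)**2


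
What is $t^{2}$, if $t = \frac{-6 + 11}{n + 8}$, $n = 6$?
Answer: $\frac{25}{196} \approx 0.12755$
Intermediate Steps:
$t = \frac{5}{14}$ ($t = \frac{-6 + 11}{6 + 8} = \frac{5}{14} \approx 0.35714$)
$t^{2} = \left(\frac{5}{14}\right)^{2} = \frac{25}{196}$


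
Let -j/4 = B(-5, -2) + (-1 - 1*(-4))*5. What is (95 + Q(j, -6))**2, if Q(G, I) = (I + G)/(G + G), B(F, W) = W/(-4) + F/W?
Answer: 5257849/576 ≈ 9128.2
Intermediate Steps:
B(F, W) = -W/4 + F/W (B(F, W) = W*(-1/4) + F/W = -W/4 + F/W)
j = -72 (j = -4*((-1/4*(-2) - 5/(-2)) + (-1 - 1*(-4))*5) = -4*((1/2 - 5*(-1/2)) + (-1 + 4)*5) = -4*((1/2 + 5/2) + 3*5) = -4*(3 + 15) = -4*18 = -72)
Q(G, I) = (G + I)/(2*G) (Q(G, I) = (G + I)/((2*G)) = (G + I)*(1/(2*G)) = (G + I)/(2*G))
(95 + Q(j, -6))**2 = (95 + (1/2)*(-72 - 6)/(-72))**2 = (95 + (1/2)*(-1/72)*(-78))**2 = (95 + 13/24)**2 = (2293/24)**2 = 5257849/576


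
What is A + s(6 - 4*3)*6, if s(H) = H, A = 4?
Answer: -32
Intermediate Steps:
A + s(6 - 4*3)*6 = 4 + (6 - 4*3)*6 = 4 + (6 - 12)*6 = 4 - 6*6 = 4 - 36 = -32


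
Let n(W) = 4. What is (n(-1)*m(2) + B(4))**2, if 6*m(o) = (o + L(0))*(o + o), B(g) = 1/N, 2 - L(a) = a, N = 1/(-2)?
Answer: 676/9 ≈ 75.111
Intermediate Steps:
N = -1/2 (N = 1*(-1/2) = -1/2 ≈ -0.50000)
L(a) = 2 - a
B(g) = -2 (B(g) = 1/(-1/2) = -2)
m(o) = o*(2 + o)/3 (m(o) = ((o + (2 - 1*0))*(o + o))/6 = ((o + (2 + 0))*(2*o))/6 = ((o + 2)*(2*o))/6 = ((2 + o)*(2*o))/6 = (2*o*(2 + o))/6 = o*(2 + o)/3)
(n(-1)*m(2) + B(4))**2 = (4*((1/3)*2*(2 + 2)) - 2)**2 = (4*((1/3)*2*4) - 2)**2 = (4*(8/3) - 2)**2 = (32/3 - 2)**2 = (26/3)**2 = 676/9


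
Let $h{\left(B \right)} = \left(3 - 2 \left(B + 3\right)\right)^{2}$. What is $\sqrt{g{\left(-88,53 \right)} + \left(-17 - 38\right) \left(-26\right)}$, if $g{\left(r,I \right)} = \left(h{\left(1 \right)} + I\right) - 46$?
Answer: $\sqrt{1462} \approx 38.236$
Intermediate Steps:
$h{\left(B \right)} = \left(-3 - 2 B\right)^{2}$ ($h{\left(B \right)} = \left(3 - 2 \left(3 + B\right)\right)^{2} = \left(3 - \left(6 + 2 B\right)\right)^{2} = \left(-3 - 2 B\right)^{2}$)
$g{\left(r,I \right)} = -21 + I$ ($g{\left(r,I \right)} = \left(\left(3 + 2 \cdot 1\right)^{2} + I\right) - 46 = \left(\left(3 + 2\right)^{2} + I\right) - 46 = \left(5^{2} + I\right) - 46 = \left(25 + I\right) - 46 = -21 + I$)
$\sqrt{g{\left(-88,53 \right)} + \left(-17 - 38\right) \left(-26\right)} = \sqrt{\left(-21 + 53\right) + \left(-17 - 38\right) \left(-26\right)} = \sqrt{32 - -1430} = \sqrt{32 + 1430} = \sqrt{1462}$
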